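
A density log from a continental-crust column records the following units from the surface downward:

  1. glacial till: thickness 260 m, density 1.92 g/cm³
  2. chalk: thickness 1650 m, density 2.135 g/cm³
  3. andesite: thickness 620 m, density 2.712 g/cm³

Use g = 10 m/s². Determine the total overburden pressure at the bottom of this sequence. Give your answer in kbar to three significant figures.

glacial till: 1920 kg/m³ × 10 m/s² × 260 m = 4.992×10^6 Pa = 0.04992 kbar
chalk: 2135 kg/m³ × 10 m/s² × 1650 m = 3.523×10^7 Pa = 0.3523 kbar
andesite: 2712 kg/m³ × 10 m/s² × 620 m = 1.681×10^7 Pa = 0.1681 kbar
Total = 0.04992 + 0.3523 + 0.1681 = 0.57034 kbar

0.570 kbar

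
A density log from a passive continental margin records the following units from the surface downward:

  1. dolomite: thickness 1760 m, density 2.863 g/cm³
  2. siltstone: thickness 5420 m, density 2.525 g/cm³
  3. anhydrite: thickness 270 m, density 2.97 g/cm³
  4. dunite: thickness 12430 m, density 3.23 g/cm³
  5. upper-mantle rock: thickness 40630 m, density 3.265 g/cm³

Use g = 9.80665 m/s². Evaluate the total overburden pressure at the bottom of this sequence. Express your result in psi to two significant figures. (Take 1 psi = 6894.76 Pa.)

270000 psi

dolomite: 2863 kg/m³ × 9.80665 m/s² × 1760 m = 4.941×10^7 Pa = 7167 psi
siltstone: 2525 kg/m³ × 9.80665 m/s² × 5420 m = 1.342×10^8 Pa = 19465 psi
anhydrite: 2970 kg/m³ × 9.80665 m/s² × 270 m = 7.864×10^6 Pa = 1141 psi
dunite: 3230 kg/m³ × 9.80665 m/s² × 12430 m = 3.937×10^8 Pa = 57105 psi
upper-mantle rock: 3265 kg/m³ × 9.80665 m/s² × 40630 m = 1.301×10^9 Pa = 1.887×10^5 psi
Total = 7167 + 19465 + 1141 + 57105 + 1.887×10^5 = 2.7356×10^5 psi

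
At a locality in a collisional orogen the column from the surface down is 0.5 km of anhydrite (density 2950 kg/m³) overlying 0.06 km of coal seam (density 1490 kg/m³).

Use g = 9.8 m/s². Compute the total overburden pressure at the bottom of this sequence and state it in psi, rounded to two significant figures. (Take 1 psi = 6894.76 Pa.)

2200 psi

anhydrite: 2950 kg/m³ × 9.8 m/s² × 500 m = 1.446×10^7 Pa = 2097 psi
coal seam: 1490 kg/m³ × 9.8 m/s² × 60 m = 8.761×10^5 Pa = 127.1 psi
Total = 2097 + 127.1 = 2223.6 psi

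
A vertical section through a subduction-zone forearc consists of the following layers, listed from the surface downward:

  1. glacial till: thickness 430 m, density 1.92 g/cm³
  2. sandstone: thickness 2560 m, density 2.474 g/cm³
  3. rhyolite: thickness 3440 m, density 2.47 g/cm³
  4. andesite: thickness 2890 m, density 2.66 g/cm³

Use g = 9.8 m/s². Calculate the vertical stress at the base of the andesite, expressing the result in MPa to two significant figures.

230 MPa

glacial till: 1920 kg/m³ × 9.8 m/s² × 430 m = 8.091×10^6 Pa = 8.091 MPa
sandstone: 2474 kg/m³ × 9.8 m/s² × 2560 m = 6.207×10^7 Pa = 62.07 MPa
rhyolite: 2470 kg/m³ × 9.8 m/s² × 3440 m = 8.327×10^7 Pa = 83.27 MPa
andesite: 2660 kg/m³ × 9.8 m/s² × 2890 m = 7.534×10^7 Pa = 75.34 MPa
Total = 8.091 + 62.07 + 83.27 + 75.34 = 228.76 MPa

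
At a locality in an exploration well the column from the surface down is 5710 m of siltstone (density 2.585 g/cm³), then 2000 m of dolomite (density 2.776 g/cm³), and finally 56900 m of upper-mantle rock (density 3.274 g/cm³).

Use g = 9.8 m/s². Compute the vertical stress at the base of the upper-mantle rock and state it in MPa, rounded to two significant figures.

2000 MPa

siltstone: 2585 kg/m³ × 9.8 m/s² × 5710 m = 1.447×10^8 Pa = 144.7 MPa
dolomite: 2776 kg/m³ × 9.8 m/s² × 2000 m = 5.441×10^7 Pa = 54.41 MPa
upper-mantle rock: 3274 kg/m³ × 9.8 m/s² × 56900 m = 1.826×10^9 Pa = 1826 MPa
Total = 144.7 + 54.41 + 1826 = 2024.7 MPa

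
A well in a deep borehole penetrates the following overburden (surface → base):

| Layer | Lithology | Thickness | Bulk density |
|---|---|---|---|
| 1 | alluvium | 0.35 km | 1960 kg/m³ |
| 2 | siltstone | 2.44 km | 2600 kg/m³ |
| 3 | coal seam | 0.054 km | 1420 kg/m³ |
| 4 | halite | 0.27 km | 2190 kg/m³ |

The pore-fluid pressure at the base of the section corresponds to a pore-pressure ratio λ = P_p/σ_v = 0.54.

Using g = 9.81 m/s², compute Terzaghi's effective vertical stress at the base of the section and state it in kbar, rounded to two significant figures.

Overburden (lithostatic) stress σ_v:
alluvium: 1960 kg/m³ × 9.81 m/s² × 350 m = 6.730×10^6 Pa = 6.730 MPa
siltstone: 2600 kg/m³ × 9.81 m/s² × 2440 m = 6.223×10^7 Pa = 62.23 MPa
coal seam: 1420 kg/m³ × 9.81 m/s² × 54 m = 7.522×10^5 Pa = 0.7522 MPa
halite: 2190 kg/m³ × 9.81 m/s² × 270 m = 5.801×10^6 Pa = 5.801 MPa
Total = 6.730 + 62.23 + 0.7522 + 5.801 = 75.517 MPa
Pore pressure P_p = λ·σ_v = 0.54 × 75.52 MPa = 40.78 MPa
Effective stress σ' = σ_v − P_p = 75.52 − 40.78 = 34.738 MPa = 0.34738 kbar

0.35 kbar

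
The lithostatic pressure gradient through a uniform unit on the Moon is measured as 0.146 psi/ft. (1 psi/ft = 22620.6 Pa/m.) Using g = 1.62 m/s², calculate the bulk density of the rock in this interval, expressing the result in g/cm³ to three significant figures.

ρ = (dP/dz)/g = 0.146 psi/ft / 1.62 m/s² = 3302.6 Pa/m / 1.62 m/s² = 2038.6 kg/m³
= 2.039 g/cm³

2.04 g/cm³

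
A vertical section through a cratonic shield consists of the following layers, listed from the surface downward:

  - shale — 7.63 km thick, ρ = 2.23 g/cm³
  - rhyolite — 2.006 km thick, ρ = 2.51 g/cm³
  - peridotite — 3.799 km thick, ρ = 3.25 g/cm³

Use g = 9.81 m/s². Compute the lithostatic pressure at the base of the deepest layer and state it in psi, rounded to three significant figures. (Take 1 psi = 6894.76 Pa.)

48900 psi

shale: 2230 kg/m³ × 9.81 m/s² × 7630 m = 1.669×10^8 Pa = 24209 psi
rhyolite: 2510 kg/m³ × 9.81 m/s² × 2006 m = 4.939×10^7 Pa = 7164 psi
peridotite: 3250 kg/m³ × 9.81 m/s² × 3799 m = 1.211×10^8 Pa = 17567 psi
Total = 24209 + 7164 + 17567 = 48940 psi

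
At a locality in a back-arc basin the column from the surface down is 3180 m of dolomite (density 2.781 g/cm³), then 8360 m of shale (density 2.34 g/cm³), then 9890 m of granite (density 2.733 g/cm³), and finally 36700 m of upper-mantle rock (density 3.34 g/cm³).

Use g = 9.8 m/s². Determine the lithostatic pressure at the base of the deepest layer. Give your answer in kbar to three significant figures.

17.4 kbar

dolomite: 2781 kg/m³ × 9.8 m/s² × 3180 m = 8.667×10^7 Pa = 0.8667 kbar
shale: 2340 kg/m³ × 9.8 m/s² × 8360 m = 1.917×10^8 Pa = 1.917 kbar
granite: 2733 kg/m³ × 9.8 m/s² × 9890 m = 2.649×10^8 Pa = 2.649 kbar
upper-mantle rock: 3340 kg/m³ × 9.8 m/s² × 36700 m = 1.201×10^9 Pa = 12.01 kbar
Total = 0.8667 + 1.917 + 2.649 + 12.01 = 17.445 kbar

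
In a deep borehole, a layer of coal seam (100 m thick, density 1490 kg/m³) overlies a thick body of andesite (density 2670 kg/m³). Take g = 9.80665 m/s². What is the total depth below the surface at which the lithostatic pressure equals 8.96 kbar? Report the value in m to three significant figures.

Pressure at base of upper layers: 1490×9.80665×100 = 1.461×10^6 Pa = 0.01461 kbar
Remaining pressure to be supplied by andesite: 8.960×10^8 − 1.461×10^6 = 8.945×10^8 Pa
Additional depth in andesite = 8.945×10^8 Pa / (2670 kg/m³ × 9.80665 m/s²) = 34164 m
Total depth = 100 m + 34164 m = 34264 m

34300 m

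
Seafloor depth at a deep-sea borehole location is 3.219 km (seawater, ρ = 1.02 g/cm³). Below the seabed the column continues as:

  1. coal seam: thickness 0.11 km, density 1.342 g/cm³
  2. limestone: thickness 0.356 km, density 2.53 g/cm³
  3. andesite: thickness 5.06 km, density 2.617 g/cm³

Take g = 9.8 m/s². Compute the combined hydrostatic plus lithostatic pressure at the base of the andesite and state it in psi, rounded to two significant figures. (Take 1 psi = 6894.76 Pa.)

25000 psi

seawater: 1020 kg/m³ × 9.8 m/s² × 3219 m = 3.218×10^7 Pa = 4667 psi
coal seam: 1342 kg/m³ × 9.8 m/s² × 110 m = 1.447×10^6 Pa = 209.8 psi
limestone: 2530 kg/m³ × 9.8 m/s² × 356 m = 8.827×10^6 Pa = 1280 psi
andesite: 2617 kg/m³ × 9.8 m/s² × 5060 m = 1.298×10^8 Pa = 18822 psi
Total = 4667 + 209.8 + 1280 + 18822 = 24979 psi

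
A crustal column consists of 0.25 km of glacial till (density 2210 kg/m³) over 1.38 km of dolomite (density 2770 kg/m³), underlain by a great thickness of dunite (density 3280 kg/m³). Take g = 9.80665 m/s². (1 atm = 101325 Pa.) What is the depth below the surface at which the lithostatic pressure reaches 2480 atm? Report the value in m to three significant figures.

8110 m

Pressure at base of upper layers: 2210×9.80665×250 + 2770×9.80665×1380 = 4.291×10^7 Pa = 423.4 atm
Remaining pressure to be supplied by dunite: 2.513×10^8 − 4.291×10^7 = 2.084×10^8 Pa
Additional depth in dunite = 2.084×10^8 Pa / (3280 kg/m³ × 9.80665 m/s²) = 6478.3 m
Total depth = 1630 m + 6478.3 m = 8108.3 m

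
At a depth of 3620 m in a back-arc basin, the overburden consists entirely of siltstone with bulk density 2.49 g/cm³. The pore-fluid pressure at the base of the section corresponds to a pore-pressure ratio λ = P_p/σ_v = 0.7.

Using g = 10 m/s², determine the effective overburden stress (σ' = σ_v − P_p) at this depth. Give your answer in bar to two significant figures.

Overburden (lithostatic) stress σ_v:
siltstone: 2490 kg/m³ × 10 m/s² × 3620 m = 9.014×10^7 Pa = 90.14 MPa
Pore pressure P_p = λ·σ_v = 0.7 × 90.14 MPa = 63.10 MPa
Effective stress σ' = σ_v − P_p = 90.14 − 63.10 = 27.041 MPa = 270.41 bar

270 bar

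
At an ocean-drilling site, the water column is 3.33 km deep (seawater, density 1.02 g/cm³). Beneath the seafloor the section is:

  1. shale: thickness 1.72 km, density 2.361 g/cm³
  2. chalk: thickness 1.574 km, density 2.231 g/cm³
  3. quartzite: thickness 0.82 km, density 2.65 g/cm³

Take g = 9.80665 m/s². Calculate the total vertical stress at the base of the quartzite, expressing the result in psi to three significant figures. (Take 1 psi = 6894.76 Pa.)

18700 psi

seawater: 1020 kg/m³ × 9.80665 m/s² × 3330 m = 3.331×10^7 Pa = 4831 psi
shale: 2361 kg/m³ × 9.80665 m/s² × 1720 m = 3.982×10^7 Pa = 5776 psi
chalk: 2231 kg/m³ × 9.80665 m/s² × 1574 m = 3.444×10^7 Pa = 4995 psi
quartzite: 2650 kg/m³ × 9.80665 m/s² × 820 m = 2.131×10^7 Pa = 3091 psi
Total = 4831 + 5776 + 4995 + 3091 = 18692 psi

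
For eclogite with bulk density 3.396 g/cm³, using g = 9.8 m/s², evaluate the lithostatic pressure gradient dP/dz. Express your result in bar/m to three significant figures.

0.333 bar/m

dP/dz = ρg = 3396 kg/m³ × 9.8 m/s² = 33281 Pa/m
= 33281 Pa/m × (1 bar/m / 1.0000×10^5 Pa/m) = 0.33281 bar/m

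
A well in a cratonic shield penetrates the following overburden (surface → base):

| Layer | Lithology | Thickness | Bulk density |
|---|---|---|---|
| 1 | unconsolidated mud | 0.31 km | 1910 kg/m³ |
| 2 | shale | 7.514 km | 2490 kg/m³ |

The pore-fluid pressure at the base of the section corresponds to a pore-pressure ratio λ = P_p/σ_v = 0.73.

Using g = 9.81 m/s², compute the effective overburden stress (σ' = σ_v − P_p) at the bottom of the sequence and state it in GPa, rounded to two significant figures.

0.051 GPa

Overburden (lithostatic) stress σ_v:
unconsolidated mud: 1910 kg/m³ × 9.81 m/s² × 310 m = 5.809×10^6 Pa = 5.809 MPa
shale: 2490 kg/m³ × 9.81 m/s² × 7514 m = 1.835×10^8 Pa = 183.5 MPa
Total = 5.809 + 183.5 = 189.35 MPa
Pore pressure P_p = λ·σ_v = 0.73 × 189.4 MPa = 138.2 MPa
Effective stress σ' = σ_v − P_p = 189.4 − 138.2 = 51.125 MPa = 0.051125 GPa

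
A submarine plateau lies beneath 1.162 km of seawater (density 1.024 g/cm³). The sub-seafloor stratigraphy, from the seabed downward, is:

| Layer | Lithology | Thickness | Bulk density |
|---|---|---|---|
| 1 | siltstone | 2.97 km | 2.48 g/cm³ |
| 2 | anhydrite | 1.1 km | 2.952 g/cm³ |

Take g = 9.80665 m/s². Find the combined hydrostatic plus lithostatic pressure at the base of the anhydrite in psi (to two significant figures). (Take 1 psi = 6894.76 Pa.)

seawater: 1024 kg/m³ × 9.80665 m/s² × 1162 m = 1.167×10^7 Pa = 1692 psi
siltstone: 2480 kg/m³ × 9.80665 m/s² × 2970 m = 7.223×10^7 Pa = 10476 psi
anhydrite: 2952 kg/m³ × 9.80665 m/s² × 1100 m = 3.184×10^7 Pa = 4619 psi
Total = 1692 + 10476 + 4619 = 16787 psi

17000 psi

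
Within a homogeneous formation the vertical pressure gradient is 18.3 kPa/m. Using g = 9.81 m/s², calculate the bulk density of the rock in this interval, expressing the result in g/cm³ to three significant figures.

ρ = (dP/dz)/g = 18.3 kPa/m / 9.81 m/s² = 18300 Pa/m / 9.81 m/s² = 1865.4 kg/m³
= 1.865 g/cm³

1.87 g/cm³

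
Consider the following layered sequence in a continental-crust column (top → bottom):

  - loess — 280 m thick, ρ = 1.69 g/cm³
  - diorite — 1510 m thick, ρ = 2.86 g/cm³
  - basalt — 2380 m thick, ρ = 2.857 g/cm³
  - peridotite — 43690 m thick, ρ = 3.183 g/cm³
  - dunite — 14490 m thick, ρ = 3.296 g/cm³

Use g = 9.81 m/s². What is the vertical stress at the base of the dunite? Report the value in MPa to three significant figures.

1950 MPa

loess: 1690 kg/m³ × 9.81 m/s² × 280 m = 4.642×10^6 Pa = 4.642 MPa
diorite: 2860 kg/m³ × 9.81 m/s² × 1510 m = 4.237×10^7 Pa = 42.37 MPa
basalt: 2857 kg/m³ × 9.81 m/s² × 2380 m = 6.670×10^7 Pa = 66.70 MPa
peridotite: 3183 kg/m³ × 9.81 m/s² × 43690 m = 1.364×10^9 Pa = 1364 MPa
dunite: 3296 kg/m³ × 9.81 m/s² × 14490 m = 4.685×10^8 Pa = 468.5 MPa
Total = 4.642 + 42.37 + 66.70 + 1364 + 468.5 = 1946.5 MPa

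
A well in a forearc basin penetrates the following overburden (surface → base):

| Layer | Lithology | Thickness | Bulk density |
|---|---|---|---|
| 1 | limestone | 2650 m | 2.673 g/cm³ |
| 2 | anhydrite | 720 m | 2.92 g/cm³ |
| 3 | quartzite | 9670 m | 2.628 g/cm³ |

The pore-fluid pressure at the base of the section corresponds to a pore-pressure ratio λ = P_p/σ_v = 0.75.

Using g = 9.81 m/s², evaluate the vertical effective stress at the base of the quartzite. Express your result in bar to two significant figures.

850 bar

Overburden (lithostatic) stress σ_v:
limestone: 2673 kg/m³ × 9.81 m/s² × 2650 m = 6.949×10^7 Pa = 69.49 MPa
anhydrite: 2920 kg/m³ × 9.81 m/s² × 720 m = 2.062×10^7 Pa = 20.62 MPa
quartzite: 2628 kg/m³ × 9.81 m/s² × 9670 m = 2.493×10^8 Pa = 249.3 MPa
Total = 69.49 + 20.62 + 249.3 = 339.41 MPa
Pore pressure P_p = λ·σ_v = 0.75 × 339.4 MPa = 254.6 MPa
Effective stress σ' = σ_v − P_p = 339.4 − 254.6 = 84.853 MPa = 848.53 bar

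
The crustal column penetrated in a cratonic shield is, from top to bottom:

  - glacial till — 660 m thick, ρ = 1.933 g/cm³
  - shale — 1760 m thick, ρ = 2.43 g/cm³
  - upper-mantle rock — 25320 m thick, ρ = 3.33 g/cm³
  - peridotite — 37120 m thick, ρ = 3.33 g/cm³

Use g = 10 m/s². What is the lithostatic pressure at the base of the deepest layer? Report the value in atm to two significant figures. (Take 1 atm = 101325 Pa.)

21000 atm

glacial till: 1933 kg/m³ × 10 m/s² × 660 m = 1.276×10^7 Pa = 125.9 atm
shale: 2430 kg/m³ × 10 m/s² × 1760 m = 4.277×10^7 Pa = 422.1 atm
upper-mantle rock: 3330 kg/m³ × 10 m/s² × 25320 m = 8.432×10^8 Pa = 8321 atm
peridotite: 3330 kg/m³ × 10 m/s² × 37120 m = 1.236×10^9 Pa = 12199 atm
Total = 125.9 + 422.1 + 8321 + 12199 = 21069 atm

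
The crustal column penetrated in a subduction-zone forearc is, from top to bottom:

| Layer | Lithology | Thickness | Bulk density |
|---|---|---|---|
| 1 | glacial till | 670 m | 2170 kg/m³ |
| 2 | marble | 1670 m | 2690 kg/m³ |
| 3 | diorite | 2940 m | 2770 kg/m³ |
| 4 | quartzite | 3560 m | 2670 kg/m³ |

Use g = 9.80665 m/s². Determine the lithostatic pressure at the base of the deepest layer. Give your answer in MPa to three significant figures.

231 MPa

glacial till: 2170 kg/m³ × 9.80665 m/s² × 670 m = 1.426×10^7 Pa = 14.26 MPa
marble: 2690 kg/m³ × 9.80665 m/s² × 1670 m = 4.405×10^7 Pa = 44.05 MPa
diorite: 2770 kg/m³ × 9.80665 m/s² × 2940 m = 7.986×10^7 Pa = 79.86 MPa
quartzite: 2670 kg/m³ × 9.80665 m/s² × 3560 m = 9.321×10^7 Pa = 93.21 MPa
Total = 14.26 + 44.05 + 79.86 + 93.21 = 231.39 MPa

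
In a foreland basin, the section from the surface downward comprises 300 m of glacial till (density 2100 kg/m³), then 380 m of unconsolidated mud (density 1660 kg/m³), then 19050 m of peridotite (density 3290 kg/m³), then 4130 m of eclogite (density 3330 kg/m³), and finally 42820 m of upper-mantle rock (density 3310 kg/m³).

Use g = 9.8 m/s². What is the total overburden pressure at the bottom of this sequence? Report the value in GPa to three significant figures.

glacial till: 2100 kg/m³ × 9.8 m/s² × 300 m = 6.174×10^6 Pa = 6.174×10^-3 GPa
unconsolidated mud: 1660 kg/m³ × 9.8 m/s² × 380 m = 6.182×10^6 Pa = 6.182×10^-3 GPa
peridotite: 3290 kg/m³ × 9.8 m/s² × 19050 m = 6.142×10^8 Pa = 0.6142 GPa
eclogite: 3330 kg/m³ × 9.8 m/s² × 4130 m = 1.348×10^8 Pa = 0.1348 GPa
upper-mantle rock: 3310 kg/m³ × 9.8 m/s² × 42820 m = 1.389×10^9 Pa = 1.389 GPa
Total = 6.174×10^-3 + 6.182×10^-3 + 0.6142 + 0.1348 + 1.389 = 2.1503 GPa

2.15 GPa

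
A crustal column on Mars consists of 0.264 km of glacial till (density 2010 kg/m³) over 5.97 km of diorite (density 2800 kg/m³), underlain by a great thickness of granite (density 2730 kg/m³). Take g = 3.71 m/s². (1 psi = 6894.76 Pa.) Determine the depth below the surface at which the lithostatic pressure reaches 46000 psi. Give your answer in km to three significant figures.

31.2 km

Pressure at base of upper layers: 2010×3.71×264 + 2800×3.71×5970 = 6.399×10^7 Pa = 9280 psi
Remaining pressure to be supplied by granite: 3.172×10^8 − 6.399×10^7 = 2.532×10^8 Pa
Additional depth in granite = 2.532×10^8 Pa / (2730 kg/m³ × 3.71 m/s²) = 24997 m
Total depth = 6234 m + 24997 m = 31231 m
= 31.231 km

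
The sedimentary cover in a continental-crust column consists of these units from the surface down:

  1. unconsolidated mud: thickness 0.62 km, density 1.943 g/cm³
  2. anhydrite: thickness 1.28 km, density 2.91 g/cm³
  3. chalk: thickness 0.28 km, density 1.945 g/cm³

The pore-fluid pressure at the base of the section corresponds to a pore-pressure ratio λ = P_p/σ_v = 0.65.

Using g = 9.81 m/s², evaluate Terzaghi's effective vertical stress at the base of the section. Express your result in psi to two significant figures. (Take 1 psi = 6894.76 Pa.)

2700 psi

Overburden (lithostatic) stress σ_v:
unconsolidated mud: 1943 kg/m³ × 9.81 m/s² × 620 m = 1.182×10^7 Pa = 11.82 MPa
anhydrite: 2910 kg/m³ × 9.81 m/s² × 1280 m = 3.654×10^7 Pa = 36.54 MPa
chalk: 1945 kg/m³ × 9.81 m/s² × 280 m = 5.343×10^6 Pa = 5.343 MPa
Total = 11.82 + 36.54 + 5.343 = 53.701 MPa
Pore pressure P_p = λ·σ_v = 0.65 × 53.70 MPa = 34.91 MPa
Effective stress σ' = σ_v − P_p = 53.70 − 34.91 = 18.795 MPa = 2726.0 psi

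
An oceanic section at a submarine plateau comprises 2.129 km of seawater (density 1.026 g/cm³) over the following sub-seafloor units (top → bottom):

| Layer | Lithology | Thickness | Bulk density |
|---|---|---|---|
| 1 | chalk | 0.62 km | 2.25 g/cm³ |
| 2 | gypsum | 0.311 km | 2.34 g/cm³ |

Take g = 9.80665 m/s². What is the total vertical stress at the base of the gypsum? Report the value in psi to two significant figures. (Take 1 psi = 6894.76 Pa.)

6100 psi

seawater: 1026 kg/m³ × 9.80665 m/s² × 2129 m = 2.142×10^7 Pa = 3107 psi
chalk: 2250 kg/m³ × 9.80665 m/s² × 620 m = 1.368×10^7 Pa = 1984 psi
gypsum: 2340 kg/m³ × 9.80665 m/s² × 311 m = 7.137×10^6 Pa = 1035 psi
Total = 3107 + 1984 + 1035 = 6126.1 psi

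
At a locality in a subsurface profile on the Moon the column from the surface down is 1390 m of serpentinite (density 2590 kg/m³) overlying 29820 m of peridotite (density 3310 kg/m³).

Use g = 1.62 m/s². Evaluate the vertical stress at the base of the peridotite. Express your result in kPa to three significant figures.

166000 kPa

serpentinite: 2590 kg/m³ × 1.62 m/s² × 1390 m = 5.832×10^6 Pa = 5832 kPa
peridotite: 3310 kg/m³ × 1.62 m/s² × 29820 m = 1.599×10^8 Pa = 1.599×10^5 kPa
Total = 5832 + 1.599×10^5 = 1.6573×10^5 kPa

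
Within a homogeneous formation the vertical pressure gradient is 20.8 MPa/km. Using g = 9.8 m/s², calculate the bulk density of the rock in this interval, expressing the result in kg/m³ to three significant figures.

ρ = (dP/dz)/g = 20.8 MPa/km / 9.8 m/s² = 20800 Pa/m / 9.8 m/s² = 2122.4 kg/m³

2120 kg/m³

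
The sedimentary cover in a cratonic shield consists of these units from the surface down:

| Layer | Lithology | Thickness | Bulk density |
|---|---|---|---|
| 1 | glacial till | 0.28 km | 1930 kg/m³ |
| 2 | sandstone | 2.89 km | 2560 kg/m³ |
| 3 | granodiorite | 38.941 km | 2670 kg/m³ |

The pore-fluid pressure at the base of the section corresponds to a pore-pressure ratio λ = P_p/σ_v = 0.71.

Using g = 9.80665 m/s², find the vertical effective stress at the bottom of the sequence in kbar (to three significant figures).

Overburden (lithostatic) stress σ_v:
glacial till: 1930 kg/m³ × 9.80665 m/s² × 280 m = 5.300×10^6 Pa = 5.300 MPa
sandstone: 2560 kg/m³ × 9.80665 m/s² × 2890 m = 7.255×10^7 Pa = 72.55 MPa
granodiorite: 2670 kg/m³ × 9.80665 m/s² × 38941 m = 1.020×10^9 Pa = 1020 MPa
Total = 5.300 + 72.55 + 1020 = 1097.5 MPa
Pore pressure P_p = λ·σ_v = 0.71 × 1097 MPa = 779.2 MPa
Effective stress σ' = σ_v − P_p = 1097 − 779.2 = 318.27 MPa = 3.1827 kbar

3.18 kbar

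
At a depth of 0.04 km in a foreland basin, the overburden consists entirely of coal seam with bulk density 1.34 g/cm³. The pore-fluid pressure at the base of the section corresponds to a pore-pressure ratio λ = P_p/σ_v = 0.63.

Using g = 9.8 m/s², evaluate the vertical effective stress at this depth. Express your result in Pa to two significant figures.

190000 Pa

Overburden (lithostatic) stress σ_v:
coal seam: 1340 kg/m³ × 9.8 m/s² × 40 m = 5.253×10^5 Pa = 0.5253 MPa
Pore pressure P_p = λ·σ_v = 0.63 × 0.5253 MPa = 0.3309 MPa
Effective stress σ' = σ_v − P_p = 0.5253 − 0.3309 = 0.19435 MPa = 1.9435×10^5 Pa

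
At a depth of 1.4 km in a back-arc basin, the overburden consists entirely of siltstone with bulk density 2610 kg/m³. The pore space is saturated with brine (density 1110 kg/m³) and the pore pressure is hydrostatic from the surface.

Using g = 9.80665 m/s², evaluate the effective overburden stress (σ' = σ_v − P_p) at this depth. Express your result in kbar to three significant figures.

0.206 kbar

Overburden (lithostatic) stress σ_v:
siltstone: 2610 kg/m³ × 9.80665 m/s² × 1400 m = 3.583×10^7 Pa = 35.83 MPa
Pore pressure P_p = 1110 kg/m³ × 9.80665 m/s² × 1400 m = 1.524×10^7 Pa = 15.24 MPa
Effective stress σ' = σ_v − P_p = 35.83 − 15.24 = 20.594 MPa = 0.20594 kbar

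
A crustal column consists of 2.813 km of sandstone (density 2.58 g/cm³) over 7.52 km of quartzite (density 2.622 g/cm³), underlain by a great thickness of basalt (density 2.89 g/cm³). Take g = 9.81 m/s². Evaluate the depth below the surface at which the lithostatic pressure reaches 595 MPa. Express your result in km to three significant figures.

Pressure at base of upper layers: 2580×9.81×2813 + 2622×9.81×7520 = 2.646×10^8 Pa = 264.6 MPa
Remaining pressure to be supplied by basalt: 5.950×10^8 − 2.646×10^8 = 3.304×10^8 Pa
Additional depth in basalt = 3.304×10^8 Pa / (2890 kg/m³ × 9.81 m/s²) = 11653 m
Total depth = 10333 m + 11653 m = 21986 m
= 21.986 km

22.0 km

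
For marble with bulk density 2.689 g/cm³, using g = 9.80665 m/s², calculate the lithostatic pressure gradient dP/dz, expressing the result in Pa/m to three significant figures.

26400 Pa/m

dP/dz = ρg = 2689 kg/m³ × 9.80665 m/s² = 26370 Pa/m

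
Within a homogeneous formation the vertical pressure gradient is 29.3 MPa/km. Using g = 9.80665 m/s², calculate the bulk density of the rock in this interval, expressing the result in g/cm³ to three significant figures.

2.99 g/cm³

ρ = (dP/dz)/g = 29.3 MPa/km / 9.80665 m/s² = 29300 Pa/m / 9.80665 m/s² = 2987.8 kg/m³
= 2.988 g/cm³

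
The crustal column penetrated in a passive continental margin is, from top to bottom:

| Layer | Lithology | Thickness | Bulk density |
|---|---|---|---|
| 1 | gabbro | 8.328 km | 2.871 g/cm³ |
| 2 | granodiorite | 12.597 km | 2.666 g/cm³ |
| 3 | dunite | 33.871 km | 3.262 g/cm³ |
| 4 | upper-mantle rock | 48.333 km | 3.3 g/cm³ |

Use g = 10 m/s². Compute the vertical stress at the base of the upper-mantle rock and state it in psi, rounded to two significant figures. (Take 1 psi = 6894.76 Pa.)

gabbro: 2871 kg/m³ × 10 m/s² × 8328 m = 2.391×10^8 Pa = 34678 psi
granodiorite: 2666 kg/m³ × 10 m/s² × 12597 m = 3.358×10^8 Pa = 48709 psi
dunite: 3262 kg/m³ × 10 m/s² × 33871 m = 1.105×10^9 Pa = 1.602×10^5 psi
upper-mantle rock: 3300 kg/m³ × 10 m/s² × 48333 m = 1.595×10^9 Pa = 2.313×10^5 psi
Total = 34678 + 48709 + 1.602×10^5 + 2.313×10^5 = 4.7497×10^5 psi

470000 psi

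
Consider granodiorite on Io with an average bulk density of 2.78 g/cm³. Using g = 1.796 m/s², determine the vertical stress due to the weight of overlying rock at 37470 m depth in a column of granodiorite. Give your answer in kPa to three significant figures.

granodiorite: 2780 kg/m³ × 1.796 m/s² × 37470 m = 1.871×10^8 Pa = 1.871×10^5 kPa

187000 kPa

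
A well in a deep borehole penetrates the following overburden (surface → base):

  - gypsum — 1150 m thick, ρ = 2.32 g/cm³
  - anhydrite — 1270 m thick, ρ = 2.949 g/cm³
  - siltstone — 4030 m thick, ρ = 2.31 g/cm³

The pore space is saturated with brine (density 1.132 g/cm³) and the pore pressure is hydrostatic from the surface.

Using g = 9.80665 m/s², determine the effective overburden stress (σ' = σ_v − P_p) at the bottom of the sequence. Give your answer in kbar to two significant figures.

0.83 kbar

Overburden (lithostatic) stress σ_v:
gypsum: 2320 kg/m³ × 9.80665 m/s² × 1150 m = 2.616×10^7 Pa = 26.16 MPa
anhydrite: 2949 kg/m³ × 9.80665 m/s² × 1270 m = 3.673×10^7 Pa = 36.73 MPa
siltstone: 2310 kg/m³ × 9.80665 m/s² × 4030 m = 9.129×10^7 Pa = 91.29 MPa
Total = 26.16 + 36.73 + 91.29 = 154.19 MPa
Pore pressure P_p = 1132 kg/m³ × 9.80665 m/s² × 6450 m = 7.160×10^7 Pa = 71.60 MPa
Effective stress σ' = σ_v − P_p = 154.2 − 71.60 = 82.583 MPa = 0.82583 kbar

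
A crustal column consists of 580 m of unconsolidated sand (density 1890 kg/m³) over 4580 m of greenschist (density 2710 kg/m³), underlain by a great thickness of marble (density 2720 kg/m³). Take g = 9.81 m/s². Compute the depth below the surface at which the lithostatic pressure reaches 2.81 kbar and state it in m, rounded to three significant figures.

10700 m

Pressure at base of upper layers: 1890×9.81×580 + 2710×9.81×4580 = 1.325×10^8 Pa = 1.325 kbar
Remaining pressure to be supplied by marble: 2.810×10^8 − 1.325×10^8 = 1.485×10^8 Pa
Additional depth in marble = 1.485×10^8 Pa / (2720 kg/m³ × 9.81 m/s²) = 5564.8 m
Total depth = 5160 m + 5564.8 m = 10725 m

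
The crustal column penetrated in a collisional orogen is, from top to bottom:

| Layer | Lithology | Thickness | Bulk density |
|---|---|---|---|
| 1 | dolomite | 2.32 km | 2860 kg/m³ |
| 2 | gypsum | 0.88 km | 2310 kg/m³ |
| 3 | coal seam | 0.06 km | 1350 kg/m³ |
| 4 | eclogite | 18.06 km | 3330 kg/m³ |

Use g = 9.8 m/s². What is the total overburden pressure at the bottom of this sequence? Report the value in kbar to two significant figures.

6.8 kbar

dolomite: 2860 kg/m³ × 9.8 m/s² × 2320 m = 6.502×10^7 Pa = 0.6502 kbar
gypsum: 2310 kg/m³ × 9.8 m/s² × 880 m = 1.992×10^7 Pa = 0.1992 kbar
coal seam: 1350 kg/m³ × 9.8 m/s² × 60 m = 7.938×10^5 Pa = 7.938×10^-3 kbar
eclogite: 3330 kg/m³ × 9.8 m/s² × 18060 m = 5.894×10^8 Pa = 5.894 kbar
Total = 0.6502 + 0.1992 + 7.938×10^-3 + 5.894 = 6.7511 kbar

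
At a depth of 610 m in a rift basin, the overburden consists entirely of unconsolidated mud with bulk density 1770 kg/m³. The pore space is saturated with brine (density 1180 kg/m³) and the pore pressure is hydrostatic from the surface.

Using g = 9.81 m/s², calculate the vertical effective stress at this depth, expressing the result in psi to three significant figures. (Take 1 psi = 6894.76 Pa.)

Overburden (lithostatic) stress σ_v:
unconsolidated mud: 1770 kg/m³ × 9.81 m/s² × 610 m = 1.059×10^7 Pa = 10.59 MPa
Pore pressure P_p = 1180 kg/m³ × 9.81 m/s² × 610 m = 7.061×10^6 Pa = 7.061 MPa
Effective stress σ' = σ_v − P_p = 10.59 − 7.061 = 3.5306 MPa = 512.07 psi

512 psi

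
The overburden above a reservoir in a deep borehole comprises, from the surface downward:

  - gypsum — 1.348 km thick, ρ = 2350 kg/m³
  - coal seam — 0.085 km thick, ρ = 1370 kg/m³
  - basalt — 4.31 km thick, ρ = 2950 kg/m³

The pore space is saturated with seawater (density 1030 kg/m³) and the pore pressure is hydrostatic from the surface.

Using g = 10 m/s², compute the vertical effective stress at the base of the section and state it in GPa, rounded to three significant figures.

Overburden (lithostatic) stress σ_v:
gypsum: 2350 kg/m³ × 10 m/s² × 1348 m = 3.168×10^7 Pa = 31.68 MPa
coal seam: 1370 kg/m³ × 10 m/s² × 85 m = 1.165×10^6 Pa = 1.165 MPa
basalt: 2950 kg/m³ × 10 m/s² × 4310 m = 1.271×10^8 Pa = 127.1 MPa
Total = 31.68 + 1.165 + 127.1 = 159.99 MPa
Pore pressure P_p = 1030 kg/m³ × 10 m/s² × 5743 m = 5.915×10^7 Pa = 59.15 MPa
Effective stress σ' = σ_v − P_p = 160.0 − 59.15 = 100.83 MPa = 0.10083 GPa

0.101 GPa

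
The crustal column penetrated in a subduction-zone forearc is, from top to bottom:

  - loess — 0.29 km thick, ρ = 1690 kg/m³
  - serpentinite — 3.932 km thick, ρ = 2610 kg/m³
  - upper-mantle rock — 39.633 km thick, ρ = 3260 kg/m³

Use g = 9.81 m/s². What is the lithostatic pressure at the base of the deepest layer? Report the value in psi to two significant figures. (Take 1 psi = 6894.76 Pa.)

200000 psi

loess: 1690 kg/m³ × 9.81 m/s² × 290 m = 4.808×10^6 Pa = 697.3 psi
serpentinite: 2610 kg/m³ × 9.81 m/s² × 3932 m = 1.007×10^8 Pa = 14602 psi
upper-mantle rock: 3260 kg/m³ × 9.81 m/s² × 39633 m = 1.267×10^9 Pa = 1.838×10^5 psi
Total = 697.3 + 14602 + 1.838×10^5 = 1.9913×10^5 psi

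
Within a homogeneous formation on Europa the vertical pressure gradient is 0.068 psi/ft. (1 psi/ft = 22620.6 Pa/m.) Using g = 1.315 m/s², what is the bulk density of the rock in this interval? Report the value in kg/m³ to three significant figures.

ρ = (dP/dz)/g = 0.068 psi/ft / 1.315 m/s² = 1538.2 Pa/m / 1.315 m/s² = 1169.7 kg/m³

1170 kg/m³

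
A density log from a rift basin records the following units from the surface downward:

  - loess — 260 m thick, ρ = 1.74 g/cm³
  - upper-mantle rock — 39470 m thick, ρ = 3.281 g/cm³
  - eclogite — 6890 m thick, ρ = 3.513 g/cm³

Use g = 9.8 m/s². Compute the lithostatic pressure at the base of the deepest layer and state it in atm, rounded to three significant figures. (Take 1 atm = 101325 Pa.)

loess: 1740 kg/m³ × 9.8 m/s² × 260 m = 4.434×10^6 Pa = 43.76 atm
upper-mantle rock: 3281 kg/m³ × 9.8 m/s² × 39470 m = 1.269×10^9 Pa = 12525 atm
eclogite: 3513 kg/m³ × 9.8 m/s² × 6890 m = 2.372×10^8 Pa = 2341 atm
Total = 43.76 + 12525 + 2341 = 14910 atm

14900 atm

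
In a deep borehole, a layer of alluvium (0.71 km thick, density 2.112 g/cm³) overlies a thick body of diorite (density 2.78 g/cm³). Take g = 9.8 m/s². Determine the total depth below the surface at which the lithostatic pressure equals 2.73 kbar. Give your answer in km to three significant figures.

10.2 km

Pressure at base of upper layers: 2112×9.8×710 = 1.470×10^7 Pa = 0.1470 kbar
Remaining pressure to be supplied by diorite: 2.730×10^8 − 1.470×10^7 = 2.583×10^8 Pa
Additional depth in diorite = 2.583×10^8 Pa / (2780 kg/m³ × 9.8 m/s²) = 9481.2 m
Total depth = 710 m + 9481.2 m = 10191 m
= 10.191 km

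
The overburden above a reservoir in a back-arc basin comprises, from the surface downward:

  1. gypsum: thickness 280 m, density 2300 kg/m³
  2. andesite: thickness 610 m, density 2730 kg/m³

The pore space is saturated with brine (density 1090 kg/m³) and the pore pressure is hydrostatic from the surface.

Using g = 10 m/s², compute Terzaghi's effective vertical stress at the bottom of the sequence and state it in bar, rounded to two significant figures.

Overburden (lithostatic) stress σ_v:
gypsum: 2300 kg/m³ × 10 m/s² × 280 m = 6.440×10^6 Pa = 6.440 MPa
andesite: 2730 kg/m³ × 10 m/s² × 610 m = 1.665×10^7 Pa = 16.65 MPa
Total = 6.440 + 16.65 = 23.093 MPa
Pore pressure P_p = 1090 kg/m³ × 10 m/s² × 890 m = 9.701×10^6 Pa = 9.701 MPa
Effective stress σ' = σ_v − P_p = 23.09 − 9.701 = 13.392 MPa = 133.92 bar

130 bar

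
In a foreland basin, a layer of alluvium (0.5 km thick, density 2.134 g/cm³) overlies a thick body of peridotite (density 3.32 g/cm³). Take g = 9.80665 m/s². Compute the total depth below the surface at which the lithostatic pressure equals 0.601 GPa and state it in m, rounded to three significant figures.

Pressure at base of upper layers: 2134×9.80665×500 = 1.046×10^7 Pa = 0.01046 GPa
Remaining pressure to be supplied by peridotite: 6.010×10^8 − 1.046×10^7 = 5.905×10^8 Pa
Additional depth in peridotite = 5.905×10^8 Pa / (3320 kg/m³ × 9.80665 m/s²) = 18138 m
Total depth = 500 m + 18138 m = 18638 m

18600 m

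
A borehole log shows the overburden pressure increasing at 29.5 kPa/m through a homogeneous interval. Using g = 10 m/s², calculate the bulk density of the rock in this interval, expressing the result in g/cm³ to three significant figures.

2.95 g/cm³

ρ = (dP/dz)/g = 29.5 kPa/m / 10 m/s² = 29500 Pa/m / 10 m/s² = 2950.0 kg/m³
= 2.950 g/cm³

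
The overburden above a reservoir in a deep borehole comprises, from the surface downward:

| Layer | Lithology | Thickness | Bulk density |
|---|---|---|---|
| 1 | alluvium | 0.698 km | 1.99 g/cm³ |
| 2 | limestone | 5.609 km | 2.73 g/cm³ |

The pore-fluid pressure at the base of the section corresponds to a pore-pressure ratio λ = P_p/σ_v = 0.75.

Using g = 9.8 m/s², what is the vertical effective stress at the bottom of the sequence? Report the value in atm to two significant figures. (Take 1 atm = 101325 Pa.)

Overburden (lithostatic) stress σ_v:
alluvium: 1990 kg/m³ × 9.8 m/s² × 698 m = 1.361×10^7 Pa = 13.61 MPa
limestone: 2730 kg/m³ × 9.8 m/s² × 5609 m = 1.501×10^8 Pa = 150.1 MPa
Total = 13.61 + 150.1 = 163.68 MPa
Pore pressure P_p = λ·σ_v = 0.75 × 163.7 MPa = 122.8 MPa
Effective stress σ' = σ_v − P_p = 163.7 − 122.8 = 40.919 MPa = 403.84 atm

400 atm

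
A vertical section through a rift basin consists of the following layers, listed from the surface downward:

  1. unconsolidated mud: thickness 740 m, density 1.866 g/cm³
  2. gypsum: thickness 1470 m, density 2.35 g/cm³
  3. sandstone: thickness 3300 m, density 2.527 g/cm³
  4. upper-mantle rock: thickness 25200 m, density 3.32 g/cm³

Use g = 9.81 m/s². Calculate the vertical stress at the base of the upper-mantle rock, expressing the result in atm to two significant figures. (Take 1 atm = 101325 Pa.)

9400 atm

unconsolidated mud: 1866 kg/m³ × 9.81 m/s² × 740 m = 1.355×10^7 Pa = 133.7 atm
gypsum: 2350 kg/m³ × 9.81 m/s² × 1470 m = 3.389×10^7 Pa = 334.5 atm
sandstone: 2527 kg/m³ × 9.81 m/s² × 3300 m = 8.181×10^7 Pa = 807.4 atm
upper-mantle rock: 3320 kg/m³ × 9.81 m/s² × 25200 m = 8.207×10^8 Pa = 8100 atm
Total = 133.7 + 334.5 + 807.4 + 8100 = 9375.6 atm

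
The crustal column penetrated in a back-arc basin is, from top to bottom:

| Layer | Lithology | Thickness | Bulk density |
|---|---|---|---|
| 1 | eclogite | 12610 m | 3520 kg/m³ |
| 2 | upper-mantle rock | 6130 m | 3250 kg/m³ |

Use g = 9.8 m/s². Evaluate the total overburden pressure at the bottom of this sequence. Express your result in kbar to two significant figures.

6.3 kbar

eclogite: 3520 kg/m³ × 9.8 m/s² × 12610 m = 4.350×10^8 Pa = 4.350 kbar
upper-mantle rock: 3250 kg/m³ × 9.8 m/s² × 6130 m = 1.952×10^8 Pa = 1.952 kbar
Total = 4.350 + 1.952 = 6.3024 kbar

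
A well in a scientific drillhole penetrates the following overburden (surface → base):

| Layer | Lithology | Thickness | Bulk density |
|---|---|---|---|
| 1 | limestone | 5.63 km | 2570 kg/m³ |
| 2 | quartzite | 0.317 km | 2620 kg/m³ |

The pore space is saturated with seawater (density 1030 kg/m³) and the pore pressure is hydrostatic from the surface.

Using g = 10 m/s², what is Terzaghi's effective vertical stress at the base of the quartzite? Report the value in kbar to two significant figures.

0.92 kbar

Overburden (lithostatic) stress σ_v:
limestone: 2570 kg/m³ × 10 m/s² × 5630 m = 1.447×10^8 Pa = 144.7 MPa
quartzite: 2620 kg/m³ × 10 m/s² × 317 m = 8.305×10^6 Pa = 8.305 MPa
Total = 144.7 + 8.305 = 153.00 MPa
Pore pressure P_p = 1030 kg/m³ × 10 m/s² × 5947 m = 6.125×10^7 Pa = 61.25 MPa
Effective stress σ' = σ_v − P_p = 153.0 − 61.25 = 91.742 MPa = 0.91742 kbar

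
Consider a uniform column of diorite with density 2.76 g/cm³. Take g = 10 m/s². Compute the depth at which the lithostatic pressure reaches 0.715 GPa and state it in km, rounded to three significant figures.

25.9 km

h = P/(ρg) = 0.715 GPa / (2760 kg/m³ × 10 m/s²) = 7.150×10^8 Pa / 27600 Pa/m = 25906 m
= 25.906 km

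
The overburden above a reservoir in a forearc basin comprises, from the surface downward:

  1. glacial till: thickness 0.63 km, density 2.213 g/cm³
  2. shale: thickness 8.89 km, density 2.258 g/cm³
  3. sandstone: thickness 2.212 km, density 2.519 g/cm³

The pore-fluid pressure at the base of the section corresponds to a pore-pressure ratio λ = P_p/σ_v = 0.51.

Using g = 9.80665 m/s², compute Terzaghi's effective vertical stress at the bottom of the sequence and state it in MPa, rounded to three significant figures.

Overburden (lithostatic) stress σ_v:
glacial till: 2213 kg/m³ × 9.80665 m/s² × 630 m = 1.367×10^7 Pa = 13.67 MPa
shale: 2258 kg/m³ × 9.80665 m/s² × 8890 m = 1.969×10^8 Pa = 196.9 MPa
sandstone: 2519 kg/m³ × 9.80665 m/s² × 2212 m = 5.464×10^7 Pa = 54.64 MPa
Total = 13.67 + 196.9 + 54.64 = 265.17 MPa
Pore pressure P_p = λ·σ_v = 0.51 × 265.2 MPa = 135.2 MPa
Effective stress σ' = σ_v − P_p = 265.2 − 135.2 = 129.93 MPa

130 MPa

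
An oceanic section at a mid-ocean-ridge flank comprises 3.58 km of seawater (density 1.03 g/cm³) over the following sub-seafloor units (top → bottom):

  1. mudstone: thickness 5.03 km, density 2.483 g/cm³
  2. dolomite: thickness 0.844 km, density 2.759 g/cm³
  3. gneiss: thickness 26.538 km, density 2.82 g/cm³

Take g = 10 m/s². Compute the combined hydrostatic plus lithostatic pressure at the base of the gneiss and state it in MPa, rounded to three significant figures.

933 MPa

seawater: 1030 kg/m³ × 10 m/s² × 3580 m = 3.687×10^7 Pa = 36.87 MPa
mudstone: 2483 kg/m³ × 10 m/s² × 5030 m = 1.249×10^8 Pa = 124.9 MPa
dolomite: 2759 kg/m³ × 10 m/s² × 844 m = 2.329×10^7 Pa = 23.29 MPa
gneiss: 2820 kg/m³ × 10 m/s² × 26538 m = 7.484×10^8 Pa = 748.4 MPa
Total = 36.87 + 124.9 + 23.29 + 748.4 = 933.43 MPa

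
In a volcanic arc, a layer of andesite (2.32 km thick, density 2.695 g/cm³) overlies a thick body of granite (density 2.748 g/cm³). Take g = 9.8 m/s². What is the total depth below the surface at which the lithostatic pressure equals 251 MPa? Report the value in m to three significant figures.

9370 m

Pressure at base of upper layers: 2695×9.8×2320 = 6.127×10^7 Pa = 61.27 MPa
Remaining pressure to be supplied by granite: 2.510×10^8 − 6.127×10^7 = 1.897×10^8 Pa
Additional depth in granite = 1.897×10^8 Pa / (2748 kg/m³ × 9.8 m/s²) = 7045.1 m
Total depth = 2320 m + 7045.1 m = 9365.1 m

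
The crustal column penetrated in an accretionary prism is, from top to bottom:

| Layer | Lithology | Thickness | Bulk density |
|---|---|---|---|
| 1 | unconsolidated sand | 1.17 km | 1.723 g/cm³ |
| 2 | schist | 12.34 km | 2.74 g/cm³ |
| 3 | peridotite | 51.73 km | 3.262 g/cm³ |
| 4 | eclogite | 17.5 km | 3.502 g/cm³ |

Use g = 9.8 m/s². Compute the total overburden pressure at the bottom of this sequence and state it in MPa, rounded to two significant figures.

2600 MPa

unconsolidated sand: 1723 kg/m³ × 9.8 m/s² × 1170 m = 1.976×10^7 Pa = 19.76 MPa
schist: 2740 kg/m³ × 9.8 m/s² × 12340 m = 3.314×10^8 Pa = 331.4 MPa
peridotite: 3262 kg/m³ × 9.8 m/s² × 51730 m = 1.654×10^9 Pa = 1654 MPa
eclogite: 3502 kg/m³ × 9.8 m/s² × 17500 m = 6.006×10^8 Pa = 600.6 MPa
Total = 19.76 + 331.4 + 1654 + 600.6 = 2605.4 MPa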